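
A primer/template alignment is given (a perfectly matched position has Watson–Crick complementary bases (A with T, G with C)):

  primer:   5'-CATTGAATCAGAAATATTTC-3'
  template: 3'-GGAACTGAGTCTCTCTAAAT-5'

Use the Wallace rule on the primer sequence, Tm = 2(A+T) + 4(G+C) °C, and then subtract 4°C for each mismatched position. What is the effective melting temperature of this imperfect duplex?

30°C

Primer base counts: A=8, T=7, G=2, C=3 → A+T=15, G+C=5
Perfect-match Tm = 2(15) + 4(5) = 30 + 20 = 50°C
Mismatches (positions where the bases are not complementary): 5 (at positions 2, 7, 13, 15, 20)
Effective Tm = 50 − 5×4 = 50 − 20 = 30°C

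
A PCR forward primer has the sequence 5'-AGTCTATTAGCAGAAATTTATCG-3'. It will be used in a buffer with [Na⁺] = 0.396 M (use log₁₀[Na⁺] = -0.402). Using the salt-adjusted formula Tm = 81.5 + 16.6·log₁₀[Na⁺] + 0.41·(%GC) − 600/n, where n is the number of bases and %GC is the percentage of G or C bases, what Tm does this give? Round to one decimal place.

Length n = 23. Counting bases: T=8, C=3, G=4, A=8
G+C = 7, so %GC = 7/23 × 100 = 30.435%
Salt term: 16.6 × (-0.402) = -6.673
GC term: 0.41 × 30.435 = 12.478; length term: −600/23 = −26.087
Tm = 81.5 + (-6.673) + 12.478 − 26.087 = 61.218 → 61.2°C

61.2°C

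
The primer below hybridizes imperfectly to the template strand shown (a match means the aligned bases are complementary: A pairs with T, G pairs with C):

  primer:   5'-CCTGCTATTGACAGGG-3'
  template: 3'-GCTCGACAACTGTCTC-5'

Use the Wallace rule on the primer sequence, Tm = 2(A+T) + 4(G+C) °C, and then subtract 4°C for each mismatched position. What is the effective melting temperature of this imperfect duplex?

34°C

Primer base counts: A=3, T=4, G=5, C=4 → A+T=7, G+C=9
Perfect-match Tm = 2(7) + 4(9) = 14 + 36 = 50°C
Mismatches (positions where the bases are not complementary): 4 (at positions 2, 3, 7, 15)
Effective Tm = 50 − 4×4 = 50 − 16 = 34°C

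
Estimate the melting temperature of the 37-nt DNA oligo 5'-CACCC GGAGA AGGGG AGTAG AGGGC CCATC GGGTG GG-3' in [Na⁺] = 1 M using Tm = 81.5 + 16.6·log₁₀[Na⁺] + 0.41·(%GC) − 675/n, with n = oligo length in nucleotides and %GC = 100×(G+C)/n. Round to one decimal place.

92.1°C

Length n = 37. Scanning the sequence gives C=8, A=8, T=3, G=18.
G+C = 26, so %GC = 26/37 × 100 = 70.27%
Salt term: 16.6 × (0) = 0
GC term: 0.41 × 70.27 = 28.811; length term: −675/37 = −18.243
Tm = 81.5 + (0) + 28.811 − 18.243 = 92.068 → 92.1°C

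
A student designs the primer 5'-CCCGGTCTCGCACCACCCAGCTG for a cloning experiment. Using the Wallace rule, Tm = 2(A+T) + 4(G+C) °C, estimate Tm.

80°C

Base counts: T=3, A=3, C=12, G=5
A+T = 6, G+C = 17
Tm = 4·17 + 2·6 = 68 + 12 = 80°C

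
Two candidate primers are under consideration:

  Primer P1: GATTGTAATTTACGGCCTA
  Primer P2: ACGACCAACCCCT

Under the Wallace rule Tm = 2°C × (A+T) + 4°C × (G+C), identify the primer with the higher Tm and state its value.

Primer P1, 52°C

Primer P1: A+T=12, G+C=7 → Tm = 2(12)+4(7) = 52°C
Primer P2: A+T=5, G+C=8 → Tm = 2(5)+4(8) = 42°C
52°C vs 42°C → primer P1 is higher.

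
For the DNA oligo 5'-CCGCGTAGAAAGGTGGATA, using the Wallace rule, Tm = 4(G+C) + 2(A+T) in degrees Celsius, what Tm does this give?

58°C

Base counts: G=7, C=3, A=6, T=3
AT pairs contribute 9, GC pairs contribute 10.
Tm = 2(9) + 4(10) = 18 + 40 = 58°C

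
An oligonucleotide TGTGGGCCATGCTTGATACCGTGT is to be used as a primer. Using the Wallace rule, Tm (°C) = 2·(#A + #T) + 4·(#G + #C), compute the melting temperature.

Base counts: G=8, C=5, A=3, T=8
A+T = 11, G+C = 13
Tm = 2×11 + 4×13 = 74°C

74°C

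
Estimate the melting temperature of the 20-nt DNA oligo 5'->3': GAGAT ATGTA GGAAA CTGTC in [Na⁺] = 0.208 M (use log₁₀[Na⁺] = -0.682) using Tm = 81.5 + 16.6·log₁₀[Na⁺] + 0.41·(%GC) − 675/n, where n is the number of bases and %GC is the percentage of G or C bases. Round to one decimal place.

Length n = 20. Counting bases: A=7, C=2, G=6, T=5
G+C = 8, so %GC = 8/20 × 100 = 40%
Salt term: 16.6 × (-0.682) = -11.321
GC term: 0.41 × 40 = 16.4; length term: −675/20 = −33.75
Tm = 81.5 + (-11.321) + 16.4 − 33.75 = 52.829 → 52.8°C

52.8°C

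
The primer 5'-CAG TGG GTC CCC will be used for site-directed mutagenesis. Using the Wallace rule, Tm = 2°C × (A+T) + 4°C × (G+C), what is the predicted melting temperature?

G=4, A=1, T=2, C=5
So N_AT = 3 and N_GC = 9.
Tm = 2(3) + 4(9) = 6 + 36 = 42°C

42°C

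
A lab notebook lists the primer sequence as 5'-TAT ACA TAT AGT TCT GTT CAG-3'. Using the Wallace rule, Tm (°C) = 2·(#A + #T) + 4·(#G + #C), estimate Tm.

54°C

Base counts: C=3, T=9, G=3, A=6
AT pairs contribute 15, GC pairs contribute 6.
Tm = 2(15) + 4(6) = 30 + 24 = 54°C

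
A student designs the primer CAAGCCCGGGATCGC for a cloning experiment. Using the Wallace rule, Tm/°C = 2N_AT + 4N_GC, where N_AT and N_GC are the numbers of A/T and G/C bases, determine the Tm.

C=6, T=1, G=5, A=3
AT pairs contribute 4, GC pairs contribute 11.
Tm = 2(4) + 4(11) = 8 + 44 = 52°C

52°C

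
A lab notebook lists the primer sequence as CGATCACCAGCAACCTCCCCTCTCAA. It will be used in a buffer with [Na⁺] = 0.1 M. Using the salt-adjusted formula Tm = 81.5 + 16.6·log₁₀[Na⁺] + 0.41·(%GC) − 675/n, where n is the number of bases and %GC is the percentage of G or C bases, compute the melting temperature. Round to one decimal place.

62.6°C

Length n = 26. Scanning the sequence gives G=2, A=7, C=13, T=4.
G+C = 15, so %GC = 15/26 × 100 = 57.692%
Salt term: 16.6 × (-1) = -16.6
GC term: 0.41 × 57.692 = 23.654; length term: −675/26 = −25.962
Tm = 81.5 + (-16.6) + 23.654 − 25.962 = 62.592 → 62.6°C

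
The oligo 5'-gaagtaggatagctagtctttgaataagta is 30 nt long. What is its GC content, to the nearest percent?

C=2, A=11, G=8, T=9
G+C = 8 + 2 = 10 out of 30 bases
%GC = 10/30 × 100 = 33.33% ≈ 33%

33%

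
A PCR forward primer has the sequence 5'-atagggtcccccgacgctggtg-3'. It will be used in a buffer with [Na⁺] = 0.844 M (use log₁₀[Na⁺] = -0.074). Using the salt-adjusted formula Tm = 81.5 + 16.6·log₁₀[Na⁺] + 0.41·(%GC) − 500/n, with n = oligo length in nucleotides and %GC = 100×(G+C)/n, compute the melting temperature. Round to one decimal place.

85.5°C

Length n = 22. Counting bases: A=3, C=7, T=4, G=8
G+C = 15, so %GC = 15/22 × 100 = 68.182%
Salt term: 16.6 × (-0.074) = -1.228
GC term: 0.41 × 68.182 = 27.955; length term: −500/22 = −22.727
Tm = 81.5 + (-1.228) + 27.955 − 22.727 = 85.5 → 85.5°C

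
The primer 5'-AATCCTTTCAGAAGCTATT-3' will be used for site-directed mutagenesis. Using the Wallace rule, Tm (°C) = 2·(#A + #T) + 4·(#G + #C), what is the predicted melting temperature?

Scanning the sequence gives G=2, A=6, C=4, T=7.
AT pairs contribute 13, GC pairs contribute 6.
Tm = 4·6 + 2·13 = 24 + 26 = 50°C

50°C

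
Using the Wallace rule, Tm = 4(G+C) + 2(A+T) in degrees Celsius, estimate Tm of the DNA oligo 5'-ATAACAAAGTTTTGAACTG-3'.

48°C

Base counts: G=3, T=6, C=2, A=8
So N_AT = 14 and N_GC = 5.
Tm = 2×14 + 4×5 = 48°C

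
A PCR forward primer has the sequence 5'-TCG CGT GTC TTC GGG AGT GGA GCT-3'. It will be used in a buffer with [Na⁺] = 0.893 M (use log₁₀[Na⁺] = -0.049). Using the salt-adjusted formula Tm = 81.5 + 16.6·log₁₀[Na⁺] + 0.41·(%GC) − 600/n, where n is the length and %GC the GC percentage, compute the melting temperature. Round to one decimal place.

81.3°C

Length n = 24. Scanning the sequence gives T=7, G=10, A=2, C=5.
G+C = 15, so %GC = 15/24 × 100 = 62.5%
Salt term: 16.6 × (-0.049) = -0.813
GC term: 0.41 × 62.5 = 25.625; length term: −600/24 = −25
Tm = 81.5 + (-0.813) + 25.625 − 25 = 81.312 → 81.3°C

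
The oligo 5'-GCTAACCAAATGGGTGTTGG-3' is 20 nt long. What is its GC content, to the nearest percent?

50%

Base counts: A=5, T=5, G=7, C=3
G+C = 7 + 3 = 10 out of 20 bases
%GC = 10/20 × 100 = 50% ≈ 50%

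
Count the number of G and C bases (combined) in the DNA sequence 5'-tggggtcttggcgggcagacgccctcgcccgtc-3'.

25

G=13, C=12, A=2, T=6
G+C = 13 + 12 = 25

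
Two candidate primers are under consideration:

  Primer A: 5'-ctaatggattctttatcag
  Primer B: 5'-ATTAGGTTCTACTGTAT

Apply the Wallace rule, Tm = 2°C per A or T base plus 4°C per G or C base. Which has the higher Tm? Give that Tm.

Primer A, 50°C

Primer A: A+T=13, G+C=6 → Tm = 2(13)+4(6) = 50°C
Primer B: A+T=12, G+C=5 → Tm = 2(12)+4(5) = 44°C
50°C vs 44°C → primer A is higher.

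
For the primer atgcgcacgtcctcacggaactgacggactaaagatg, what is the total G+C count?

Counting bases: T=6, G=10, C=10, A=11
Total G or C: 10 + 10 = 20

20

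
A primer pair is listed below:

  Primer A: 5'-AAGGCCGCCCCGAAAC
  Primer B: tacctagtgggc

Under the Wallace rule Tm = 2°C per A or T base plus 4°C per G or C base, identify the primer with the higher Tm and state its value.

Primer A: A+T=5, G+C=11 → Tm = 2(5)+4(11) = 54°C
Primer B: A+T=5, G+C=7 → Tm = 2(5)+4(7) = 38°C
54°C vs 38°C → primer A is higher.

Primer A, 54°C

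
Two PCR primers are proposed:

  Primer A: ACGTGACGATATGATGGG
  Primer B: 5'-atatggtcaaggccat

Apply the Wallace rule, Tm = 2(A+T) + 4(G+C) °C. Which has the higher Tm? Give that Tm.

Primer A, 54°C

Primer A: A+T=9, G+C=9 → Tm = 2(9)+4(9) = 54°C
Primer B: A+T=9, G+C=7 → Tm = 2(9)+4(7) = 46°C
54°C vs 46°C → primer A is higher.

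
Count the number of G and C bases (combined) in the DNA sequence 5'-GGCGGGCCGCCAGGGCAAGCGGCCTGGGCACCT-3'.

27

T=2, G=15, C=12, A=4
G+C = 15 + 12 = 27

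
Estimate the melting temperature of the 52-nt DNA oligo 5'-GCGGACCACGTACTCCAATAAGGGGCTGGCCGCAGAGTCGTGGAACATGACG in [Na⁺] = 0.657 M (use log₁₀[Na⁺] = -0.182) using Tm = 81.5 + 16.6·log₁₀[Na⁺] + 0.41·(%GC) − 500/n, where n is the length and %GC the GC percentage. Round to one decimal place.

Length n = 52. Scanning the sequence gives G=18, A=13, T=7, C=14.
G+C = 32, so %GC = 32/52 × 100 = 61.538%
Salt term: 16.6 × (-0.182) = -3.021
GC term: 0.41 × 61.538 = 25.231; length term: −500/52 = −9.615
Tm = 81.5 + (-3.021) + 25.231 − 9.615 = 94.095 → 94.1°C

94.1°C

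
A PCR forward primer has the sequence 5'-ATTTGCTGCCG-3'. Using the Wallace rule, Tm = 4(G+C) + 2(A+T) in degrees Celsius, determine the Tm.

C=3, G=3, A=1, T=4
A+T = 5, G+C = 6
Tm = 2(5) + 4(6) = 10 + 24 = 34°C

34°C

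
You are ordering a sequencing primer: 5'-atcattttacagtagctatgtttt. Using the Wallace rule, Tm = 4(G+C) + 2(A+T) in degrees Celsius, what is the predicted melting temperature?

T=12, A=6, C=3, G=3
So N_AT = 18 and N_GC = 6.
Tm = 4·6 + 2·18 = 24 + 36 = 60°C

60°C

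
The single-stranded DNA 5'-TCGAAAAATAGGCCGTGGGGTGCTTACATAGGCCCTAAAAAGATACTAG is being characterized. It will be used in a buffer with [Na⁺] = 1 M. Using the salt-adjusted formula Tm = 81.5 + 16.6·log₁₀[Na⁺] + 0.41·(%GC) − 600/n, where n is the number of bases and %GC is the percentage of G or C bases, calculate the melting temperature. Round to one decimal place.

87.7°C

Length n = 49. Counting bases: G=13, T=10, C=9, A=17
G+C = 22, so %GC = 22/49 × 100 = 44.898%
Salt term: 16.6 × (0) = 0
GC term: 0.41 × 44.898 = 18.408; length term: −600/49 = −12.245
Tm = 81.5 + (0) + 18.408 − 12.245 = 87.663 → 87.7°C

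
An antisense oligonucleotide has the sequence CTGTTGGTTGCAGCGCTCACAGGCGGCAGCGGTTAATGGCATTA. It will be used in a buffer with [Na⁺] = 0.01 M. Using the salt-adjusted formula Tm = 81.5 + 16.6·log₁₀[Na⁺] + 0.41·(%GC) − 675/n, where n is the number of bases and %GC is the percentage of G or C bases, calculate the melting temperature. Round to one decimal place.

56.3°C

Length n = 44. C=10, A=8, G=15, T=11
G+C = 25, so %GC = 25/44 × 100 = 56.818%
Salt term: 16.6 × (-2) = -33.2
GC term: 0.41 × 56.818 = 23.295; length term: −675/44 = −15.341
Tm = 81.5 + (-33.2) + 23.295 − 15.341 = 56.254 → 56.3°C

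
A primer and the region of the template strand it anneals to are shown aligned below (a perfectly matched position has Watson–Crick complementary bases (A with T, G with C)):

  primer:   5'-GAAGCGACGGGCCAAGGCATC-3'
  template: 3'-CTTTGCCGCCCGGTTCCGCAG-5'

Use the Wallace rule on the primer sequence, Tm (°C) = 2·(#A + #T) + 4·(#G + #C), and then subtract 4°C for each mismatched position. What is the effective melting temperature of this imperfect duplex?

58°C

Primer base counts: A=6, T=1, G=8, C=6 → A+T=7, G+C=14
Perfect-match Tm = 2(7) + 4(14) = 14 + 56 = 70°C
Mismatches (positions where the bases are not complementary): 3 (at positions 4, 7, 19)
Effective Tm = 70 − 3×4 = 70 − 12 = 58°C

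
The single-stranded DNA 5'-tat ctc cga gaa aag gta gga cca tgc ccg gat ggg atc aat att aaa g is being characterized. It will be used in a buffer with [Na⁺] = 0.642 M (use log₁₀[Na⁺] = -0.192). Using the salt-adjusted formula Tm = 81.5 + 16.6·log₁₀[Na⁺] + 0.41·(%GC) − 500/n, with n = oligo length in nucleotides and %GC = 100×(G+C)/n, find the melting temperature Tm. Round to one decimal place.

Length n = 49. Scanning the sequence gives G=13, A=17, T=10, C=9.
G+C = 22, so %GC = 22/49 × 100 = 44.898%
Salt term: 16.6 × (-0.192) = -3.187
GC term: 0.41 × 44.898 = 18.408; length term: −500/49 = −10.204
Tm = 81.5 + (-3.187) + 18.408 − 10.204 = 86.517 → 86.5°C

86.5°C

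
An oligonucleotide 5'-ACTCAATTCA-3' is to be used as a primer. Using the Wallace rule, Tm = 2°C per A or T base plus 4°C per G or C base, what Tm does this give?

Scanning the sequence gives G=0, T=3, C=3, A=4.
AT pairs contribute 7, GC pairs contribute 3.
Tm = 2(7) + 4(3) = 14 + 12 = 26°C

26°C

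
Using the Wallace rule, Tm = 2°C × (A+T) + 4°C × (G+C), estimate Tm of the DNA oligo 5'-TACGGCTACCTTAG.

42°C

Counting bases: C=4, A=3, G=3, T=4
A+T = 7, G+C = 7
Tm = 2×7 + 4×7 = 42°C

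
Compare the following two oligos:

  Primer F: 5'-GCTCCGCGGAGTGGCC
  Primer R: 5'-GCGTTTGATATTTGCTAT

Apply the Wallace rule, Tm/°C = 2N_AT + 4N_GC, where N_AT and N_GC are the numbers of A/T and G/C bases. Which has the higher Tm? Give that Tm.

Primer F: A+T=3, G+C=13 → Tm = 2(3)+4(13) = 58°C
Primer R: A+T=12, G+C=6 → Tm = 2(12)+4(6) = 48°C
58°C vs 48°C → primer F is higher.

Primer F, 58°C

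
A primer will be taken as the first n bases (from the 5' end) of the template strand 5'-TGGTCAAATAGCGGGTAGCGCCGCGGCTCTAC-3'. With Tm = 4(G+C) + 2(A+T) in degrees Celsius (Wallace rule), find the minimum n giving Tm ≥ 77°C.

First 23 bases: TGGTCAAATAGCGGGTAGCGCCG → Tm = 74°C (< 77°C)
First 24 bases: TGGTCAAATAGCGGGTAGCGCCGC → Tm = 78°C (≥ 77°C)
Each additional base adds 2°C (A/T) or 4°C (G/C), so Tm is non-decreasing in n; n = 24 is the first length to reach 77°C.

n = 24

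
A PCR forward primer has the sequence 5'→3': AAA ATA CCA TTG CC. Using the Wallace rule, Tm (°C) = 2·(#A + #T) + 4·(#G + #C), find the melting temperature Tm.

38°C

Scanning the sequence gives C=4, T=3, G=1, A=6.
So N_AT = 9 and N_GC = 5.
Tm = 2×9 + 4×5 = 38°C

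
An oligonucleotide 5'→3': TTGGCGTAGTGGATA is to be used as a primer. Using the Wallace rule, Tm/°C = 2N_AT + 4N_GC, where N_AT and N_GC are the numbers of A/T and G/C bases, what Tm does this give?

Base counts: A=3, T=5, G=6, C=1
AT pairs contribute 8, GC pairs contribute 7.
Tm = 2(8) + 4(7) = 16 + 28 = 44°C

44°C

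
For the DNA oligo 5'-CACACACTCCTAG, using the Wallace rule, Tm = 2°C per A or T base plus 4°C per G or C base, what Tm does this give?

40°C

Base counts: T=2, C=6, G=1, A=4
A+T = 6, G+C = 7
Tm = 4·7 + 2·6 = 28 + 12 = 40°C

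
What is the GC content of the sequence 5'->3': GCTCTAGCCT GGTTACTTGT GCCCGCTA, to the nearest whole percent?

57%

C=9, T=9, G=7, A=3
G+C = 7 + 9 = 16 out of 28 bases
%GC = 16/28 × 100 = 57.14% ≈ 57%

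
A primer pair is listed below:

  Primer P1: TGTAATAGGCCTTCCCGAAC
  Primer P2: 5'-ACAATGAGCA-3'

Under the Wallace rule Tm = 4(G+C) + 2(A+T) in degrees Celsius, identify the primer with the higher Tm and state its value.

Primer P1: A+T=10, G+C=10 → Tm = 2(10)+4(10) = 60°C
Primer P2: A+T=6, G+C=4 → Tm = 2(6)+4(4) = 28°C
60°C vs 28°C → primer P1 is higher.

Primer P1, 60°C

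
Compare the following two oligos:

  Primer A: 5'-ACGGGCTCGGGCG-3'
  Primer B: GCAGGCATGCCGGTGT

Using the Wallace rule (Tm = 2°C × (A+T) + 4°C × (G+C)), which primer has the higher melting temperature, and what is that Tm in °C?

Primer A: A+T=2, G+C=11 → Tm = 2(2)+4(11) = 48°C
Primer B: A+T=5, G+C=11 → Tm = 2(5)+4(11) = 54°C
48°C vs 54°C → primer B is higher.

Primer B, 54°C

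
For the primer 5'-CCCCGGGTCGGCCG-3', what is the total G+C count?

Counting bases: C=7, A=0, T=1, G=6
Total G or C: 6 + 7 = 13

13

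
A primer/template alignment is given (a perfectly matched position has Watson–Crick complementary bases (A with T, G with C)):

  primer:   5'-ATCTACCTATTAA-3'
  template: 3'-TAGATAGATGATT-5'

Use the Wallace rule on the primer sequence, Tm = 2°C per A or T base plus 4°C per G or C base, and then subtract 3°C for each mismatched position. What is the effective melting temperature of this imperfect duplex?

Primer base counts: A=5, T=5, G=0, C=3 → A+T=10, G+C=3
Perfect-match Tm = 2(10) + 4(3) = 20 + 12 = 32°C
Mismatches (positions where the bases are not complementary): 2 (at positions 6, 10)
Effective Tm = 32 − 2×3 = 32 − 6 = 26°C

26°C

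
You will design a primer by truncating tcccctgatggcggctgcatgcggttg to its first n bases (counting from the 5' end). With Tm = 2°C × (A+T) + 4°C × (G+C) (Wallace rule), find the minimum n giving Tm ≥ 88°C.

First 26 bases: TCCCCTGATGGCGGCTGCATGCGGTT → Tm = 86°C (< 88°C)
First 27 bases: TCCCCTGATGGCGGCTGCATGCGGTTG → Tm = 90°C (≥ 88°C)
Each additional base adds 2°C (A/T) or 4°C (G/C), so Tm is non-decreasing in n; n = 27 is the first length to reach 88°C.

n = 27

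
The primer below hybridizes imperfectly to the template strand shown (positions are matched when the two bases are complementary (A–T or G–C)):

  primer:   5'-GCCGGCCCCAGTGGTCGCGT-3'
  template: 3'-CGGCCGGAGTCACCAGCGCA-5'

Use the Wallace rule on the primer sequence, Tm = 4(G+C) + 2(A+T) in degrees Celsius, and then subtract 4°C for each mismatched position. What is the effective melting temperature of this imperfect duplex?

Primer base counts: A=1, T=3, G=8, C=8 → A+T=4, G+C=16
Perfect-match Tm = 2(4) + 4(16) = 8 + 64 = 72°C
Mismatches (positions where the bases are not complementary): 1 (at position 8)
Effective Tm = 72 − 1×4 = 72 − 4 = 68°C

68°C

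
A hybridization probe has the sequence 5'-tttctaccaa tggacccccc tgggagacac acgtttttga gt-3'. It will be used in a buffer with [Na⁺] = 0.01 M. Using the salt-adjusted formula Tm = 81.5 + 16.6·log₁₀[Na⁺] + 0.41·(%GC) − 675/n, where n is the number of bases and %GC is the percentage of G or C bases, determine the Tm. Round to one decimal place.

Length n = 42. Scanning the sequence gives T=12, A=9, C=12, G=9.
G+C = 21, so %GC = 21/42 × 100 = 50%
Salt term: 16.6 × (-2) = -33.2
GC term: 0.41 × 50 = 20.5; length term: −675/42 = −16.071
Tm = 81.5 + (-33.2) + 20.5 − 16.071 = 52.729 → 52.7°C

52.7°C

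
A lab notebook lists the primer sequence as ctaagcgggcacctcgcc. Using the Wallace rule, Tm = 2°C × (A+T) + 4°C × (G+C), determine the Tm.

G=5, C=8, T=2, A=3
AT pairs contribute 5, GC pairs contribute 13.
Tm = 4·13 + 2·5 = 52 + 10 = 62°C

62°C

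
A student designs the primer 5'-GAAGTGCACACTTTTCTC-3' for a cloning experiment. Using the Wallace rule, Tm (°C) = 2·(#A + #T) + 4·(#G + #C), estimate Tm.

Counting bases: A=4, C=5, G=3, T=6
AT pairs contribute 10, GC pairs contribute 8.
Tm = 4·8 + 2·10 = 32 + 20 = 52°C

52°C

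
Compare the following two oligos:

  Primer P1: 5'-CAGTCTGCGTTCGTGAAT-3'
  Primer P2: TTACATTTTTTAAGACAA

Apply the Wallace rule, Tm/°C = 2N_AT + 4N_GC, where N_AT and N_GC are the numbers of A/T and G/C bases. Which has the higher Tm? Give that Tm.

Primer P1: A+T=9, G+C=9 → Tm = 2(9)+4(9) = 54°C
Primer P2: A+T=15, G+C=3 → Tm = 2(15)+4(3) = 42°C
54°C vs 42°C → primer P1 is higher.

Primer P1, 54°C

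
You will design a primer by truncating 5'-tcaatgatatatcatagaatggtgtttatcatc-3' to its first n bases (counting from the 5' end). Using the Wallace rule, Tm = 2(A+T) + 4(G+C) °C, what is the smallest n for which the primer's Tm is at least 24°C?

First 9 bases: TCAATGATA → Tm = 22°C (< 24°C)
First 10 bases: TCAATGATAT → Tm = 24°C (≥ 24°C)
Each additional base adds 2°C (A/T) or 4°C (G/C), so Tm is non-decreasing in n; n = 10 is the first length to reach 24°C.

n = 10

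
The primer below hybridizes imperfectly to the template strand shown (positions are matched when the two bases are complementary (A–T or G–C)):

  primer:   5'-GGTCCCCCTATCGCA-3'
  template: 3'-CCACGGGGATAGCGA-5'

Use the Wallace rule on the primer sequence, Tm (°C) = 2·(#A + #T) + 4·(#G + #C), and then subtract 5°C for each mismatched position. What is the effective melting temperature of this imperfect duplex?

40°C

Primer base counts: A=2, T=3, G=3, C=7 → A+T=5, G+C=10
Perfect-match Tm = 2(5) + 4(10) = 10 + 40 = 50°C
Mismatches (positions where the bases are not complementary): 2 (at positions 4, 15)
Effective Tm = 50 − 2×5 = 50 − 10 = 40°C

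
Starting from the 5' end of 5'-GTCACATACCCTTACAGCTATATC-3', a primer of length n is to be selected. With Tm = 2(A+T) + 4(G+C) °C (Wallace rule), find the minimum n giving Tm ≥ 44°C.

n = 15

First 14 bases: GTCACATACCCTTA → Tm = 40°C (< 44°C)
First 15 bases: GTCACATACCCTTAC → Tm = 44°C (≥ 44°C)
Each additional base adds 2°C (A/T) or 4°C (G/C), so Tm is non-decreasing in n; n = 15 is the first length to reach 44°C.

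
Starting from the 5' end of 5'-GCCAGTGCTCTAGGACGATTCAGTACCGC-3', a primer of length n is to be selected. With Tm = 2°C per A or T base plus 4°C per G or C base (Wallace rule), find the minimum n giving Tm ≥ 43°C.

n = 14

First 13 bases: GCCAGTGCTCTAG → Tm = 42°C (< 43°C)
First 14 bases: GCCAGTGCTCTAGG → Tm = 46°C (≥ 43°C)
Each additional base adds 2°C (A/T) or 4°C (G/C), so Tm is non-decreasing in n; n = 14 is the first length to reach 43°C.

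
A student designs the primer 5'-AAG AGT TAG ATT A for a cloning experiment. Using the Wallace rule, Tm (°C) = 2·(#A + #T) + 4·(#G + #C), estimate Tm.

32°C

Scanning the sequence gives C=0, G=3, T=4, A=6.
AT pairs contribute 10, GC pairs contribute 3.
Tm = 4·3 + 2·10 = 12 + 20 = 32°C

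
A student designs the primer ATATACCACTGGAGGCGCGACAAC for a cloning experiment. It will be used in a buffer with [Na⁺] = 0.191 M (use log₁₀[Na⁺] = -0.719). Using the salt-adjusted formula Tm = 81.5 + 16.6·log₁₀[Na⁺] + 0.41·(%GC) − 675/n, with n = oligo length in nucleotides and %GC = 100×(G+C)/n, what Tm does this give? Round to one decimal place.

63.6°C

Length n = 24. Base counts: G=6, C=7, T=3, A=8
G+C = 13, so %GC = 13/24 × 100 = 54.167%
Salt term: 16.6 × (-0.719) = -11.935
GC term: 0.41 × 54.167 = 22.208; length term: −675/24 = −28.125
Tm = 81.5 + (-11.935) + 22.208 − 28.125 = 63.648 → 63.6°C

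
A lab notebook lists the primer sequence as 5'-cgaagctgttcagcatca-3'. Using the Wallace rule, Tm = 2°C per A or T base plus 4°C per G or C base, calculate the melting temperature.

Counting bases: G=4, A=5, C=5, T=4
AT pairs contribute 9, GC pairs contribute 9.
Tm = 2×9 + 4×9 = 54°C

54°C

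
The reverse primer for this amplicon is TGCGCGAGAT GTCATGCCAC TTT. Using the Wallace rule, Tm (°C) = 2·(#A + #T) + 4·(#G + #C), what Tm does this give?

Scanning the sequence gives C=6, A=4, T=7, G=6.
AT pairs contribute 11, GC pairs contribute 12.
Tm = 4·12 + 2·11 = 48 + 22 = 70°C

70°C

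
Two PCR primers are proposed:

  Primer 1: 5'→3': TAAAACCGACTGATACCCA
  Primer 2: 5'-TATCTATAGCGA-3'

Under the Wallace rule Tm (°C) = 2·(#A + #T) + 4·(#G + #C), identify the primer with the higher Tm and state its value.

Primer 1, 54°C

Primer 1: A+T=11, G+C=8 → Tm = 2(11)+4(8) = 54°C
Primer 2: A+T=8, G+C=4 → Tm = 2(8)+4(4) = 32°C
54°C vs 32°C → primer 1 is higher.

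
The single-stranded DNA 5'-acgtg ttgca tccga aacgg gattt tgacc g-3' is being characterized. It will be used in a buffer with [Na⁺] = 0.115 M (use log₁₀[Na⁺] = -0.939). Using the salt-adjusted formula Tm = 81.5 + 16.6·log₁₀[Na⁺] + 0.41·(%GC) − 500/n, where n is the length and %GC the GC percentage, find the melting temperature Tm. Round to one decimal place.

70.9°C

Length n = 31. Scanning the sequence gives T=8, A=7, C=7, G=9.
G+C = 16, so %GC = 16/31 × 100 = 51.613%
Salt term: 16.6 × (-0.939) = -15.587
GC term: 0.41 × 51.613 = 21.161; length term: −500/31 = −16.129
Tm = 81.5 + (-15.587) + 21.161 − 16.129 = 70.945 → 70.9°C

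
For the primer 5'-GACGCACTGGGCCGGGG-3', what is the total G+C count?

C=5, T=1, G=9, A=2
Total G or C: 9 + 5 = 14

14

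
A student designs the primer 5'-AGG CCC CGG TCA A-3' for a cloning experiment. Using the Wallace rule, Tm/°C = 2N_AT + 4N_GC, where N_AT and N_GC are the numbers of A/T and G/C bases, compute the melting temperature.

44°C

Base counts: G=4, A=3, T=1, C=5
So N_AT = 4 and N_GC = 9.
Tm = 2×4 + 4×9 = 44°C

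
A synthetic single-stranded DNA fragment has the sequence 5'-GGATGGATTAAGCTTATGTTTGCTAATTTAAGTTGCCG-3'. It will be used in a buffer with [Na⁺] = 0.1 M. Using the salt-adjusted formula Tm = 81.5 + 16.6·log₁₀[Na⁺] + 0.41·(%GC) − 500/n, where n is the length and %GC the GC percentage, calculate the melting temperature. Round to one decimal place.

Length n = 38. T=15, A=9, C=4, G=10
G+C = 14, so %GC = 14/38 × 100 = 36.842%
Salt term: 16.6 × (-1) = -16.6
GC term: 0.41 × 36.842 = 15.105; length term: −500/38 = −13.158
Tm = 81.5 + (-16.6) + 15.105 − 13.158 = 66.847 → 66.8°C

66.8°C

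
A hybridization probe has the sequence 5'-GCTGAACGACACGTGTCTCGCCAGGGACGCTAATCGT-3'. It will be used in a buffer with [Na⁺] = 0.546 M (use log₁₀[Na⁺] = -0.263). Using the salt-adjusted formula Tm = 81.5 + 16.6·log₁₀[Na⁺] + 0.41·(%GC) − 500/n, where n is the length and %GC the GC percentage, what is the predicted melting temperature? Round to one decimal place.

88.0°C

Length n = 37. Counting bases: A=8, G=11, C=11, T=7
G+C = 22, so %GC = 22/37 × 100 = 59.459%
Salt term: 16.6 × (-0.263) = -4.366
GC term: 0.41 × 59.459 = 24.378; length term: −500/37 = −13.514
Tm = 81.5 + (-4.366) + 24.378 − 13.514 = 87.998 → 88.0°C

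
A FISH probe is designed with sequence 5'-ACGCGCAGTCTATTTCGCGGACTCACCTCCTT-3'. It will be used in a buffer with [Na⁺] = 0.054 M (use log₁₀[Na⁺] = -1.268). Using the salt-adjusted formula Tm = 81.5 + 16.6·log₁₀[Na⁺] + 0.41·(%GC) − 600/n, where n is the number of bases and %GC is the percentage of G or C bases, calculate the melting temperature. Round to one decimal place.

64.8°C

Length n = 32. Counting bases: C=12, G=6, T=9, A=5
G+C = 18, so %GC = 18/32 × 100 = 56.25%
Salt term: 16.6 × (-1.268) = -21.049
GC term: 0.41 × 56.25 = 23.062; length term: −600/32 = −18.75
Tm = 81.5 + (-21.049) + 23.062 − 18.75 = 64.763 → 64.8°C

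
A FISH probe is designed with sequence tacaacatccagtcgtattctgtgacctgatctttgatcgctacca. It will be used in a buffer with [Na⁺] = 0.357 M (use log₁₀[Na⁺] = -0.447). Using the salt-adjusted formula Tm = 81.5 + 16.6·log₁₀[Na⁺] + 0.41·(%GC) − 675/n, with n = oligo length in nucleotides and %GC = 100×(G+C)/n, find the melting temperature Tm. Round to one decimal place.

Length n = 46. Base counts: G=7, T=15, A=11, C=13
G+C = 20, so %GC = 20/46 × 100 = 43.478%
Salt term: 16.6 × (-0.447) = -7.42
GC term: 0.41 × 43.478 = 17.826; length term: −675/46 = −14.674
Tm = 81.5 + (-7.42) + 17.826 − 14.674 = 77.232 → 77.2°C

77.2°C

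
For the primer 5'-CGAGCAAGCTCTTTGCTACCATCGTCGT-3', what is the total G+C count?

Scanning the sequence gives C=9, A=5, G=6, T=8.
Total G or C: 6 + 9 = 15

15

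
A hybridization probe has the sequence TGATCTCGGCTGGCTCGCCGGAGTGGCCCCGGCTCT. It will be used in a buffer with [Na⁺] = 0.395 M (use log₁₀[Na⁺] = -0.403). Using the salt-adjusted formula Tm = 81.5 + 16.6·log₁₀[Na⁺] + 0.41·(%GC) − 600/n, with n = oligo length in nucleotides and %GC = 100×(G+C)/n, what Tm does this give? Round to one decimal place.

Length n = 36. A=2, C=13, G=13, T=8
G+C = 26, so %GC = 26/36 × 100 = 72.222%
Salt term: 16.6 × (-0.403) = -6.69
GC term: 0.41 × 72.222 = 29.611; length term: −600/36 = −16.667
Tm = 81.5 + (-6.69) + 29.611 − 16.667 = 87.754 → 87.8°C

87.8°C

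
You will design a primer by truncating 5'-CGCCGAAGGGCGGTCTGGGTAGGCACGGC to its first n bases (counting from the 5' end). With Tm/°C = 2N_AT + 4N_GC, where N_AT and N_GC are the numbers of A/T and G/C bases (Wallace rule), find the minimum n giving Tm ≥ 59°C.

n = 17

First 16 bases: CGCCGAAGGGCGGTCT → Tm = 56°C (< 59°C)
First 17 bases: CGCCGAAGGGCGGTCTG → Tm = 60°C (≥ 59°C)
Since every base adds ≥2°C, Tm only increases with n, so the threshold is first crossed at n = 17.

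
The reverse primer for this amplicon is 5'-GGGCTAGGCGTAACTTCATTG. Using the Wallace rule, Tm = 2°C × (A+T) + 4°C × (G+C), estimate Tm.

64°C

Base counts: T=6, A=4, G=7, C=4
AT pairs contribute 10, GC pairs contribute 11.
Tm = 2×10 + 4×11 = 64°C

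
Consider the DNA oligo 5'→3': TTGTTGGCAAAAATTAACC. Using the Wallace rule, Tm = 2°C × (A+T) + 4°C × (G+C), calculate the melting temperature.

Base counts: G=3, T=6, A=7, C=3
So N_AT = 13 and N_GC = 6.
Tm = 2×13 + 4×6 = 50°C

50°C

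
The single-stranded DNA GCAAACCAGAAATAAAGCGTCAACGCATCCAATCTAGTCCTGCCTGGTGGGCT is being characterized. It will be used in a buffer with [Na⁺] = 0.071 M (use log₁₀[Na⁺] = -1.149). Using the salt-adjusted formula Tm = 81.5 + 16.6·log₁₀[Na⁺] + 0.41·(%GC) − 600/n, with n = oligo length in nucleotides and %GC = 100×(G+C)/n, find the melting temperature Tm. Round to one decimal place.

72.0°C

Length n = 53. G=12, A=16, C=15, T=10
G+C = 27, so %GC = 27/53 × 100 = 50.943%
Salt term: 16.6 × (-1.149) = -19.073
GC term: 0.41 × 50.943 = 20.887; length term: −600/53 = −11.321
Tm = 81.5 + (-19.073) + 20.887 − 11.321 = 71.993 → 72.0°C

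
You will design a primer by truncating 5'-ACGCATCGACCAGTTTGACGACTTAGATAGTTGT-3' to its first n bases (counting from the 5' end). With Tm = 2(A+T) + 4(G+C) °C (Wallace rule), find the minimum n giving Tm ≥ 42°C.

First 12 bases: ACGCATCGACCA → Tm = 38°C (< 42°C)
First 13 bases: ACGCATCGACCAG → Tm = 42°C (≥ 42°C)
Each additional base adds 2°C (A/T) or 4°C (G/C), so Tm is non-decreasing in n; n = 13 is the first length to reach 42°C.

n = 13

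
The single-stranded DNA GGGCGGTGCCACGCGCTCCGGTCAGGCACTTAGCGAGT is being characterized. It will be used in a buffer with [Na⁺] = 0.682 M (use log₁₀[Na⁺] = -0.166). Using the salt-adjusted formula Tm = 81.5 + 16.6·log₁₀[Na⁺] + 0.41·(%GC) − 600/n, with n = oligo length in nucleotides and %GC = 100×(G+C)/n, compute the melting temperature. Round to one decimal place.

Length n = 38. A=5, C=12, T=6, G=15
G+C = 27, so %GC = 27/38 × 100 = 71.053%
Salt term: 16.6 × (-0.166) = -2.756
GC term: 0.41 × 71.053 = 29.132; length term: −600/38 = −15.789
Tm = 81.5 + (-2.756) + 29.132 − 15.789 = 92.087 → 92.1°C

92.1°C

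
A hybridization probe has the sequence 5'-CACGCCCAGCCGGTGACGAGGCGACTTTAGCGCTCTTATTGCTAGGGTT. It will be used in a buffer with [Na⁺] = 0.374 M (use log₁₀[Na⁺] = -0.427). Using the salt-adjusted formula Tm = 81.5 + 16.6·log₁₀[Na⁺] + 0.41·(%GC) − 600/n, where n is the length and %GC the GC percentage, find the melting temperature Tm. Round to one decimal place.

Length n = 49. Base counts: A=8, T=12, C=14, G=15
G+C = 29, so %GC = 29/49 × 100 = 59.184%
Salt term: 16.6 × (-0.427) = -7.088
GC term: 0.41 × 59.184 = 24.265; length term: −600/49 = −12.245
Tm = 81.5 + (-7.088) + 24.265 − 12.245 = 86.432 → 86.4°C

86.4°C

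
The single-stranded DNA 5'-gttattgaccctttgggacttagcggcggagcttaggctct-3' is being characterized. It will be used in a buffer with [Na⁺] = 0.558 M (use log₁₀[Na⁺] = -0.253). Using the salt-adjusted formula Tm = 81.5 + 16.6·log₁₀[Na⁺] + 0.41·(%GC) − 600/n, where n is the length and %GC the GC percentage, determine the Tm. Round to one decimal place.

Length n = 41. Base counts: C=9, A=6, T=13, G=13
G+C = 22, so %GC = 22/41 × 100 = 53.659%
Salt term: 16.6 × (-0.253) = -4.2
GC term: 0.41 × 53.659 = 22; length term: −600/41 = −14.634
Tm = 81.5 + (-4.2) + 22 − 14.634 = 84.666 → 84.7°C

84.7°C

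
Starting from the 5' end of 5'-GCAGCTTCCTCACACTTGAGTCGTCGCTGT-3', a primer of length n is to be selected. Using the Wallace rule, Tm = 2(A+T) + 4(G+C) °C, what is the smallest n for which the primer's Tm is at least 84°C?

First 26 bases: GCAGCTTCCTCACACTTGAGTCGTCG → Tm = 82°C (< 84°C)
First 27 bases: GCAGCTTCCTCACACTTGAGTCGTCGC → Tm = 86°C (≥ 84°C)
Since every base adds ≥2°C, Tm only increases with n, so the threshold is first crossed at n = 27.

n = 27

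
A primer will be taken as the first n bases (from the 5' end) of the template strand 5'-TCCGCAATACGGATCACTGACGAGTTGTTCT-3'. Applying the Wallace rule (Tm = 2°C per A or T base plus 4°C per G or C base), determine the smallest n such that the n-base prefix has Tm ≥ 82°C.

n = 27

First 26 bases: TCCGCAATACGGATCACTGACGAGTT → Tm = 78°C (< 82°C)
First 27 bases: TCCGCAATACGGATCACTGACGAGTTG → Tm = 82°C (≥ 82°C)
Since every base adds ≥2°C, Tm only increases with n, so the threshold is first crossed at n = 27.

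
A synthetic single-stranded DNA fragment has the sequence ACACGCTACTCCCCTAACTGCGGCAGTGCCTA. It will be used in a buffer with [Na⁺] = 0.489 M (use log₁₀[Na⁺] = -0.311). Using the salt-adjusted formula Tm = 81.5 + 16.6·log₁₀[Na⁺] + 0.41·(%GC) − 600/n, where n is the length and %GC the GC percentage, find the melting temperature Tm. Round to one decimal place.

Length n = 32. Scanning the sequence gives C=13, G=6, T=6, A=7.
G+C = 19, so %GC = 19/32 × 100 = 59.375%
Salt term: 16.6 × (-0.311) = -5.163
GC term: 0.41 × 59.375 = 24.344; length term: −600/32 = −18.75
Tm = 81.5 + (-5.163) + 24.344 − 18.75 = 81.931 → 81.9°C

81.9°C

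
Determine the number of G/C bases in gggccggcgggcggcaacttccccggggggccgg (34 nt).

30

G=18, C=12, T=2, A=2
Total G or C: 18 + 12 = 30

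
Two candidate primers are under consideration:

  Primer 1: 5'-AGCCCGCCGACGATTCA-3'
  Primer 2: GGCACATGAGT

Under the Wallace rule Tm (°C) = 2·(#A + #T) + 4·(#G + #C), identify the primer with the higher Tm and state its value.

Primer 1: A+T=6, G+C=11 → Tm = 2(6)+4(11) = 56°C
Primer 2: A+T=5, G+C=6 → Tm = 2(5)+4(6) = 34°C
56°C vs 34°C → primer 1 is higher.

Primer 1, 56°C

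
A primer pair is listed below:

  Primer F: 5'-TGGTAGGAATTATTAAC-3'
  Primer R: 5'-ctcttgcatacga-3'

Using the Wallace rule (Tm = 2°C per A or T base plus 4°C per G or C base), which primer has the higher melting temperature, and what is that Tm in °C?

Primer F, 44°C

Primer F: A+T=12, G+C=5 → Tm = 2(12)+4(5) = 44°C
Primer R: A+T=7, G+C=6 → Tm = 2(7)+4(6) = 38°C
44°C vs 38°C → primer F is higher.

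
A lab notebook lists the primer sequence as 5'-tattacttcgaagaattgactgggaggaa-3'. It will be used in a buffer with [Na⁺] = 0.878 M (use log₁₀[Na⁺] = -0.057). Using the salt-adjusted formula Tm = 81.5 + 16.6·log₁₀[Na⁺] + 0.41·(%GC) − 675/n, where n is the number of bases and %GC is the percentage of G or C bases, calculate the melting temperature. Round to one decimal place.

72.8°C

Length n = 29. Counting bases: C=3, G=8, T=8, A=10
G+C = 11, so %GC = 11/29 × 100 = 37.931%
Salt term: 16.6 × (-0.057) = -0.946
GC term: 0.41 × 37.931 = 15.552; length term: −675/29 = −23.276
Tm = 81.5 + (-0.946) + 15.552 − 23.276 = 72.83 → 72.8°C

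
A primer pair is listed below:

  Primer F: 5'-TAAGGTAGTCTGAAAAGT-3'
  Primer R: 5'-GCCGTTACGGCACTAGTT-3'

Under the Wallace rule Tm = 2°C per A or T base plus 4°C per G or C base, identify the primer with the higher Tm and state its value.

Primer F: A+T=12, G+C=6 → Tm = 2(12)+4(6) = 48°C
Primer R: A+T=8, G+C=10 → Tm = 2(8)+4(10) = 56°C
48°C vs 56°C → primer R is higher.

Primer R, 56°C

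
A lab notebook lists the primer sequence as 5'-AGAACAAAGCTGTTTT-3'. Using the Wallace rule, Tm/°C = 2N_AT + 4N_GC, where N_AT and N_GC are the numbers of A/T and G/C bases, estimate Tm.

Base counts: G=3, T=5, C=2, A=6
So N_AT = 11 and N_GC = 5.
Tm = 4·5 + 2·11 = 20 + 22 = 42°C

42°C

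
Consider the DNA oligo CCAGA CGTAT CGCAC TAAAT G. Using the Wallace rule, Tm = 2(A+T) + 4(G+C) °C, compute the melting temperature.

Base counts: T=4, C=6, G=4, A=7
A+T = 11, G+C = 10
Tm = 2×11 + 4×10 = 62°C

62°C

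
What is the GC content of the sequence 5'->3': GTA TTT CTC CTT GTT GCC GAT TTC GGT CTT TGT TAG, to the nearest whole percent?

Counting bases: A=3, C=7, T=18, G=8
G+C = 8 + 7 = 15 out of 36 bases
%GC = 15/36 × 100 = 41.67% ≈ 42%

42%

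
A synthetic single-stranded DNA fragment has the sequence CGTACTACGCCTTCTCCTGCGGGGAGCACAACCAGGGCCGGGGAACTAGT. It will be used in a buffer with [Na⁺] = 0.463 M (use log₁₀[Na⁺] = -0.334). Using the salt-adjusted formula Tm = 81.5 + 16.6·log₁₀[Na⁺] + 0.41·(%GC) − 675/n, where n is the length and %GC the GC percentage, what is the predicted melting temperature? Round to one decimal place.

88.7°C

Length n = 50. A=10, C=16, T=8, G=16
G+C = 32, so %GC = 32/50 × 100 = 64%
Salt term: 16.6 × (-0.334) = -5.544
GC term: 0.41 × 64 = 26.24; length term: −675/50 = −13.5
Tm = 81.5 + (-5.544) + 26.24 − 13.5 = 88.696 → 88.7°C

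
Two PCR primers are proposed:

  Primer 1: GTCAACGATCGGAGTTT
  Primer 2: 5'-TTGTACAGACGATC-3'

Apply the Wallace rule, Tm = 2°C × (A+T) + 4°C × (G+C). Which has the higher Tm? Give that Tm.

Primer 1, 50°C

Primer 1: A+T=9, G+C=8 → Tm = 2(9)+4(8) = 50°C
Primer 2: A+T=8, G+C=6 → Tm = 2(8)+4(6) = 40°C
50°C vs 40°C → primer 1 is higher.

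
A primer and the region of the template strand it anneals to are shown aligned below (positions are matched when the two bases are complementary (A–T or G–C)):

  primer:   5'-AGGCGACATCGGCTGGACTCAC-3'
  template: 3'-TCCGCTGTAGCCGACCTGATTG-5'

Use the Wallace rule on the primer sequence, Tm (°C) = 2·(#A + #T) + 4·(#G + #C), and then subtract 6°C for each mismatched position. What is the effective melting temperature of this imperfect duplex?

Primer base counts: A=5, T=3, G=7, C=7 → A+T=8, G+C=14
Perfect-match Tm = 2(8) + 4(14) = 16 + 56 = 72°C
Mismatches (positions where the bases are not complementary): 1 (at position 20)
Effective Tm = 72 − 1×6 = 72 − 6 = 66°C

66°C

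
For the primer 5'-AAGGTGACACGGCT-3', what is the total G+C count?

8

Base counts: C=3, T=2, A=4, G=5
Total G or C: 5 + 3 = 8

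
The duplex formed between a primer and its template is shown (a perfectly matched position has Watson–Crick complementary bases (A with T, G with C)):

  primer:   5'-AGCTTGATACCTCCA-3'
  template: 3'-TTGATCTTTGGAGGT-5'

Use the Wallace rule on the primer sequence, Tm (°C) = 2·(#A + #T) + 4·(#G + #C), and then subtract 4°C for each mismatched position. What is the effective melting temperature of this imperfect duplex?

Primer base counts: A=4, T=4, G=2, C=5 → A+T=8, G+C=7
Perfect-match Tm = 2(8) + 4(7) = 16 + 28 = 44°C
Mismatches (positions where the bases are not complementary): 3 (at positions 2, 5, 8)
Effective Tm = 44 − 3×4 = 44 − 12 = 32°C

32°C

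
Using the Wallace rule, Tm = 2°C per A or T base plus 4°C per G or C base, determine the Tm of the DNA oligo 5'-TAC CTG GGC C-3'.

34°C

Counting bases: T=2, C=4, A=1, G=3
So N_AT = 3 and N_GC = 7.
Tm = 2(3) + 4(7) = 6 + 28 = 34°C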